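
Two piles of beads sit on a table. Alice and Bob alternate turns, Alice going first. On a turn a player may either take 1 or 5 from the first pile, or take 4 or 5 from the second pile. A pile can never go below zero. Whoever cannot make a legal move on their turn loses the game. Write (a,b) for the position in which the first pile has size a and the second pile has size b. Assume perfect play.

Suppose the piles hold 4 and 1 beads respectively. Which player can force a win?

Bob wins.

Label each position W (a win for the player to move) or L (a loss). A position with no legal move is L; any other position is W exactly when some move reaches an L, and L when every move reaches a W.
No move ever increases a pile, so every position that can arise here has a ≤ 4 and b ≤ 1; it is enough to label the cells with 0 ≤ a ≤ 4 and 0 ≤ b ≤ 1.
Every move lowers a or b (never raises either), so fill the grid row by row in increasing a, and left to right within a row: each cell's successors are then already labelled.
      b=0  b=1
a=0:    L    L
a=1:    W    W
a=2:    L    L
a=3:    W    W
a=4:    L    L
Cells with no legal move (terminal, hence L): (0,0), (0,1).
The remaining L cells, each justified by listing all of its moves:
(2,0): L (sole option (1,0)(W) is W)
(2,1): L (sole option (1,1)(W) is W)
(4,0): L (sole option (3,0)(W) is W)
(4,1): L (sole option (3,1)(W) is W)
Every other cell has at least one move into one of the L cells above, so it is W.
The starting position (4,1) is L: whatever Alice does, the opponent receives a W position.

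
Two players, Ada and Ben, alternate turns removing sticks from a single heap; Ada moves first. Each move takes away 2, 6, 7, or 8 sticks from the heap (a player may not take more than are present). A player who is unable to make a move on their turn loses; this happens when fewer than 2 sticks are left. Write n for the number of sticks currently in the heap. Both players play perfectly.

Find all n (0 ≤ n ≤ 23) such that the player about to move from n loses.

0, 1, 4, 5, 14, 15, 18, 19

Classify positions by backward induction: terminal positions (no move available) are L. From any other position, the mover wins iff some move reaches an L.
n=0: no move → L
n=1: no move → L
n=2: →0(L), so W
n=3: →1(L), so W
n=4: →2(W) only, which is W, so L
n=5: →3(W) only, which is W, so L
n=6: →4(L), so W
n=7: →5(L), so W
n=8: →1(L), so W
n=9: →1(L), so W
n=10: →4(L), so W
n=11: →5(L), so W
n=12: →5(L), so W
n=13: →5(L), so W
n=14: →12(W), 8(W), 7(W), 6(W) — all W, so L
n=15: →13(W), 9(W), 8(W), 7(W) — all W, so L
n=16: →14(L), so W
n=17: →15(L), so W
n=18: →16(W), 12(W), 11(W), 10(W) — all W, so L
n=19: →17(W), 13(W), 12(W), 11(W) — all W, so L
n=20: →18(L), so W
n=21: →19(L), so W
n=22: →15(L), so W
n=23: →15(L), so W
The losing starting values of n are exactly the entries labelled L in this table (8 of them).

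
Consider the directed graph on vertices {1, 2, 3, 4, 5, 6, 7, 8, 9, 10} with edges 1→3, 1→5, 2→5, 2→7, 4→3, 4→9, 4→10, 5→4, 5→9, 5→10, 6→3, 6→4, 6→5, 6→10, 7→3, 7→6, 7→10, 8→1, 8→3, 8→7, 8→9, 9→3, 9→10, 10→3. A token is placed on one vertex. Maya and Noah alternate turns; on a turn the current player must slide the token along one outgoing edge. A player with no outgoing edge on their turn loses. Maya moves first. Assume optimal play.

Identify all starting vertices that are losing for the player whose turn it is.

3, 5

Positions with no move are L. A position that does have a move is losing for the player to move precisely when every available move leads to a winning position for the opponent. Fill in the labels:
Every edge goes from a vertex to one that appears earlier in the order 3, 10, 9, 4, 5, 6, 1, 7, 2, 8, so processing vertices in that order labels each vertex after all of its successors.
3: no outgoing edge → L
10: →3(L), so W
9: →3(L), so W
4: →3(L), so W
5: →4(W), 9(W), 10(W) — all W, so L
6: →5(L), so W
1: →5(L), so W
7: →3(L), so W
2: →5(L), so W
8: →3(L), so W
The losing starting vertices are exactly the entries labelled L in this table (2 of them).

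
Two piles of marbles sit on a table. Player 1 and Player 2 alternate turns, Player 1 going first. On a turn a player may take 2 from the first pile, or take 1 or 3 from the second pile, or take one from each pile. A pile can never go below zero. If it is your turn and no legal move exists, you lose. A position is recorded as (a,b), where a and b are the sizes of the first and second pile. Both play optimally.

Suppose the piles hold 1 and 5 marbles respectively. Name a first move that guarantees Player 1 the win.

Move to (1,4).

Work bottom-up. With no move the player to move loses. Otherwise the position is W if at least one move leads to an L position for the opponent, and L if every move leads to a W.
No move ever increases a pile, so every position that can arise here has a ≤ 1 and b ≤ 5; it is enough to label the cells with 0 ≤ a ≤ 1 and 0 ≤ b ≤ 5.
Every move lowers a or b (never raises either), so fill the grid row by row in increasing a, and left to right within a row: each cell's successors are then already labelled.
      b=0  b=1  b=2  b=3  b=4  b=5
a=0:    L    W    L    W    L    W
a=1:    L    W    L    W    L    W
Cells with no legal move (terminal, hence L): (0,0), (1,0).
The remaining L cells, each justified by listing all of its moves:
(0,2): only reaches (0,1)(W), which is W → L
(0,4): only reaches (0,3)(W), (0,1)(W), all W → L
(1,2): only reaches (1,1)(W), (0,1)(W), all W → L
(1,4): only reaches (1,3)(W), (1,1)(W), (0,3)(W), all W → L
Every other cell has at least one move into one of the L cells above, so it is W.
From (1,5), the L positions reachable in one move are: (1,4), (1,2), (0,4). Any move reaching one of these is winning.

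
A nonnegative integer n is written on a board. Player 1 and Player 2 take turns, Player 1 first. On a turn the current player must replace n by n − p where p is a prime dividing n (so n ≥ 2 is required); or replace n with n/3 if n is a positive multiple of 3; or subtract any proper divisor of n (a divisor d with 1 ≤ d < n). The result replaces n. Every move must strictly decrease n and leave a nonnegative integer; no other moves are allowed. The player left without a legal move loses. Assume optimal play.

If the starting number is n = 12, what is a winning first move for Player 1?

Move to 4.

Build the W/L table. Terminal = L. A non-terminal position is W if it has a move to some L; otherwise it is L.
n=0: no move → L
n=1: no move → L
n=2: can move to 0, which is L ⇒ W
n=3: can move to 0, which is L ⇒ W
n=4: moves to 2(W), 3(W); every one is W ⇒ L
n=5: can move to 0, which is L ⇒ W
n=6: can move to 4, which is L ⇒ W
n=7: can move to 0, which is L ⇒ W
n=8: can move to 4, which is L ⇒ W
n=9: moves to 3(W), 6(W), 8(W); every one is W ⇒ L
n=10: can move to 9, which is L ⇒ W
n=11: can move to 0, which is L ⇒ W
n=12: can move to 4, which is L ⇒ W
From 12, the L positions reachable in one move are: 4, 9. Any move reaching one of these is winning.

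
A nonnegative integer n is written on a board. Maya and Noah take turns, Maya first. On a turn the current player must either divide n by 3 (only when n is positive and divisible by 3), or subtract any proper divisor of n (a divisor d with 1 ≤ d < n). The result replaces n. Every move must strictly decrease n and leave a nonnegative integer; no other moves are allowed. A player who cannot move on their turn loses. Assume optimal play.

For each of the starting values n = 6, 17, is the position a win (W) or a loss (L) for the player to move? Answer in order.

6: W, 17: L

Compute win/loss labels from the base case upward. A position with no move is L. Any other position is W if it can reach an L in one move, else L.
n=0: no move → L
n=1: no move → L
n=2: can move to 1, which is L ⇒ W
n=3: can move to 1, which is L ⇒ W
n=4: moves to 2(W), 3(W); every one is W ⇒ L
n=5: can move to 4, which is L ⇒ W
n=6: can move to 4, which is L ⇒ W
n=7: the only move is to 6(W), a W ⇒ L
n=8: can move to 4, which is L ⇒ W
n=9: moves to 3(W), 6(W), 8(W); every one is W ⇒ L
n=10: can move to 9, which is L ⇒ W
n=11: the only move is to 10(W), a W ⇒ L
n=12: can move to 4, which is L ⇒ W
n=13: the only move is to 12(W), a W ⇒ L
n=14: can move to 7, which is L ⇒ W
n=15: moves to 5(W), 10(W), 12(W), 14(W); every one is W ⇒ L
n=16: can move to 15, which is L ⇒ W
n=17: the only move is to 16(W), a W ⇒ L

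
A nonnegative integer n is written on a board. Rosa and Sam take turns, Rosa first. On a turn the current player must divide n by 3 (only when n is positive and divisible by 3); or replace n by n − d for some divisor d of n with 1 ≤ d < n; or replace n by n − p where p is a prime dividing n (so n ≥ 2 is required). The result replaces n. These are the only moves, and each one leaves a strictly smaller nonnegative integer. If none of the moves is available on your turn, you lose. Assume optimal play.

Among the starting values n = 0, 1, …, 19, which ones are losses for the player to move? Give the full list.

0, 1, 4, 9, 14

Positions with no move are L. A position that does have a move is losing for the player to move precisely when every available move leads to a winning position for the opponent. Fill in the labels:
n=0: no move → L
n=1: no move → L
n=2: reaches L-position 0 → W
n=3: reaches L-position 0 → W
n=4: only reaches 2(W), 3(W), all W → L
n=5: reaches L-position 0 → W
n=6: reaches L-position 4 → W
n=7: reaches L-position 0 → W
n=8: reaches L-position 4 → W
n=9: only reaches 3(W), 6(W), 8(W), all W → L
n=10: reaches L-position 9 → W
n=11: reaches L-position 0 → W
n=12: reaches L-position 4 → W
n=13: reaches L-position 0 → W
n=14: only reaches 7(W), 12(W), 13(W), all W → L
n=15: reaches L-position 14 → W
n=16: reaches L-position 14 → W
n=17: reaches L-position 0 → W
n=18: reaches L-position 9 → W
n=19: reaches L-position 0 → W
Reading off the rows marked L gives the requested list; there are 5 such values of n.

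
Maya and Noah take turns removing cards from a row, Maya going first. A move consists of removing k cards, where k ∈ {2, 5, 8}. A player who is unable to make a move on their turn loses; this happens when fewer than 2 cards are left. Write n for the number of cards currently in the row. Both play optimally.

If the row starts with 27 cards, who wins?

Noah wins.

Classify positions by backward induction: terminal positions (no move available) are L. From any other position, the mover wins iff some move reaches an L.
n=0: no move → L
n=1: no move → L
n=2: can move to 0, which is L ⇒ W
n=3: can move to 1, which is L ⇒ W
n=4: the only move is to 2(W), a W ⇒ L
n=5: can move to 0, which is L ⇒ W
n=6: can move to 4, which is L ⇒ W
n=7: moves to 5(W), 2(W); every one is W ⇒ L
n=8: can move to 0, which is L ⇒ W
n=9: can move to 7, which is L ⇒ W
n=10: moves to 8(W), 5(W), 2(W); every one is W ⇒ L
n=11: moves to 9(W), 6(W), 3(W); every one is W ⇒ L
n=12: can move to 10, which is L ⇒ W
n=13: can move to 11, which is L ⇒ W
n=14: moves to 12(W), 9(W), 6(W); every one is W ⇒ L
n=15: can move to 10, which is L ⇒ W
n=16: can move to 14, which is L ⇒ W
n=17: moves to 15(W), 12(W), 9(W); every one is W ⇒ L
n=18: can move to 10, which is L ⇒ W
n=19: can move to 17, which is L ⇒ W
n=20: moves to 18(W), 15(W), 12(W); every one is W ⇒ L
n=21: moves to 19(W), 16(W), 13(W); every one is W ⇒ L
n=22: can move to 20, which is L ⇒ W
n=23: can move to 21, which is L ⇒ W
n=24: moves to 22(W), 19(W), 16(W); every one is W ⇒ L
n=25: can move to 20, which is L ⇒ W
n=26: can move to 24, which is L ⇒ W
n=27: moves to 25(W), 22(W), 19(W); every one is W ⇒ L
Every move from 27 reaches a W position, so the mover loses.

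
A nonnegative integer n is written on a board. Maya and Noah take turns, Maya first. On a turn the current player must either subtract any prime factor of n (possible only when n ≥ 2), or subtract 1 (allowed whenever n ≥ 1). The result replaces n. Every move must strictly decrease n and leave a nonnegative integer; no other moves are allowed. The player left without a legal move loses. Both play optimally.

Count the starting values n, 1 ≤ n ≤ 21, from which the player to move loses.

5

Work bottom-up. With no move the player to move loses. Otherwise the position is W if at least one move leads to an L position for the opponent, and L if every move leads to a W.
n=0: no move → L
n=1: reaches L-position 0 → W
n=2: reaches L-position 0 → W
n=3: reaches L-position 0 → W
n=4: only reaches 2(W), 3(W), all W → L
n=5: reaches L-position 0 → W
n=6: reaches L-position 4 → W
n=7: reaches L-position 0 → W
n=8: only reaches 6(W), 7(W), all W → L
n=9: reaches L-position 8 → W
n=10: reaches L-position 8 → W
n=11: reaches L-position 0 → W
n=12: only reaches 9(W), 10(W), 11(W), all W → L
n=13: reaches L-position 0 → W
n=14: reaches L-position 12 → W
n=15: reaches L-position 12 → W
n=16: only reaches 14(W), 15(W), all W → L
n=17: reaches L-position 0 → W
n=18: reaches L-position 16 → W
n=19: reaches L-position 0 → W
n=20: only reaches 15(W), 18(W), 19(W), all W → L
n=21: reaches L-position 20 → W
L entries with 1 ≤ n ≤ 21 (n=0 is outside the asked range and is not counted): n = 4, 8, 12, 16, 20; that makes 5.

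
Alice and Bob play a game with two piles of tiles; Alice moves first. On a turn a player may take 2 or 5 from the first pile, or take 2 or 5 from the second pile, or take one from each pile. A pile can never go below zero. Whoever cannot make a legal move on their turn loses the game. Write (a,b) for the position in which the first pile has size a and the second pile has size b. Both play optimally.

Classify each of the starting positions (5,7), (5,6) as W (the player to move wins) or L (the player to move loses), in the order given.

(5,7): W, (5,6): L

Build the W/L table. Terminal = L. A non-terminal position is W if it has a move to some L; otherwise it is L.
No move ever increases a pile, so every position that can arise here has a ≤ 5 and b ≤ 7; it is enough to label the cells with 0 ≤ a ≤ 5 and 0 ≤ b ≤ 7.
Every move lowers a or b (never raises either), so fill the grid row by row in increasing a, and left to right within a row: each cell's successors are then already labelled.
      b=0  b=1  b=2  b=3  b=4  b=5  b=6  b=7
a=0:    L    L    W    W    L    W    W    L
a=1:    L    W    W    L    L    W    W    L
a=2:    W    W    L    L    W    W    L    W
a=3:    W    L    L    W    W    L    W    W
a=4:    L    L    W    W    L    W    W    L
a=5:    W    W    W    L    W    W    L    W
Cells with no legal move (terminal, hence L): (0,0), (0,1), (1,0).
The remaining L cells, each justified by listing all of its moves:
(0,4): L (sole option (0,2)(W) is W)
(0,7): L (options (0,5)(W), (0,2)(W) are all W)
(1,3): L (options (1,1)(W), (0,2)(W) are all W)
(1,4): L (options (1,2)(W), (0,3)(W) are all W)
(1,7): L (options (1,5)(W), (1,2)(W), (0,6)(W) are all W)
(2,2): L (options (0,2)(W), (2,0)(W), (1,1)(W) are all W)
(2,3): L (options (0,3)(W), (2,1)(W), (1,2)(W) are all W)
(2,6): L (options (0,6)(W), (2,4)(W), (2,1)(W), (1,5)(W) are all W)
(3,1): L (options (1,1)(W), (2,0)(W) are all W)
(3,2): L (options (1,2)(W), (3,0)(W), (2,1)(W) are all W)
(3,5): L (options (1,5)(W), (3,3)(W), (3,0)(W), (2,4)(W) are all W)
(4,0): L (sole option (2,0)(W) is W)
(4,1): L (options (2,1)(W), (3,0)(W) are all W)
(4,4): L (options (2,4)(W), (4,2)(W), (3,3)(W) are all W)
(4,7): L (options (2,7)(W), (4,5)(W), (4,2)(W), (3,6)(W) are all W)
(5,3): L (options (3,3)(W), (0,3)(W), (5,1)(W), (4,2)(W) are all W)
(5,6): L (options (3,6)(W), (0,6)(W), (5,4)(W), (5,1)(W), (4,5)(W) are all W)
Every other cell has at least one move into one of the L cells above, so it is W.
(5,7): the move to (0,7) reaches an L cell, so W
(5,6): one of the L cells justified above, so L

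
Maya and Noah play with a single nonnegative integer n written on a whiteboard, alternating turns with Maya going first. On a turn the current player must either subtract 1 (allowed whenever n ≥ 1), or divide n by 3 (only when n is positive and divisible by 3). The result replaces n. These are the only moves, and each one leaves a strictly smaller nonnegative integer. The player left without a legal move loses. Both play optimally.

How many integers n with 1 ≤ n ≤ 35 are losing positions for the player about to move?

Positions with no move are L. A position that does have a move is losing for the player to move precisely when every available move leads to a winning position for the opponent. Fill in the labels:
n=0: no move → L
n=1: W (go to 0, an L position)
n=2: L (sole option 1(W) is W)
n=3: W (go to 2, an L position)
n=4: L (sole option 3(W) is W)
n=5: W (go to 4, an L position)
n=6: W (go to 2, an L position)
n=7: L (sole option 6(W) is W)
n=8: W (go to 7, an L position)
n=9: L (options 3(W), 8(W) are all W)
n=10: W (go to 9, an L position)
n=11: L (sole option 10(W) is W)
n=12: W (go to 4, an L position)
n=13: L (sole option 12(W) is W)
n=14: W (go to 13, an L position)
n=15: L (options 5(W), 14(W) are all W)
n=16: W (go to 15, an L position)
n=17: L (sole option 16(W) is W)
n=18: W (go to 17, an L position)
n=19: L (sole option 18(W) is W)
n=20: W (go to 19, an L position)
n=21: W (go to 7, an L position)
n=22: L (sole option 21(W) is W)
n=23: W (go to 22, an L position)
n=24: L (options 8(W), 23(W) are all W)
n=25: W (go to 24, an L position)
n=26: L (sole option 25(W) is W)
n=27: W (go to 9, an L position)
n=28: L (sole option 27(W) is W)
n=29: W (go to 28, an L position)
n=30: L (options 10(W), 29(W) are all W)
n=31: W (go to 30, an L position)
n=32: L (sole option 31(W) is W)
n=33: W (go to 11, an L position)
n=34: L (sole option 33(W) is W)
n=35: W (go to 34, an L position)
L entries with 1 ≤ n ≤ 35 (n=0 is outside the asked range and is not counted): n = 2, 4, 7, 9, 11, 13, 15, 17, 19, 22, 24, 26, 28, 30, 32, 34; that makes 16.

16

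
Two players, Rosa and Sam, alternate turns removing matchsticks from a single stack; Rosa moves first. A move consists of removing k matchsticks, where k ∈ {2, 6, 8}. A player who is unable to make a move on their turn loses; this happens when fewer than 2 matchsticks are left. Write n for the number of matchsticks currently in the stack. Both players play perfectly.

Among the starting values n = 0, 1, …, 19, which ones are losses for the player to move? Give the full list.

Build the W/L table. Terminal = L. A non-terminal position is W if it has a move to some L; otherwise it is L.
n=0: no move → L
n=1: no move → L
n=2: can move to 0, which is L ⇒ W
n=3: can move to 1, which is L ⇒ W
n=4: the only move is to 2(W), a W ⇒ L
n=5: the only move is to 3(W), a W ⇒ L
n=6: can move to 4, which is L ⇒ W
n=7: can move to 5, which is L ⇒ W
n=8: can move to 0, which is L ⇒ W
n=9: can move to 1, which is L ⇒ W
n=10: can move to 4, which is L ⇒ W
n=11: can move to 5, which is L ⇒ W
n=12: can move to 4, which is L ⇒ W
n=13: can move to 5, which is L ⇒ W
n=14: moves to 12(W), 8(W), 6(W); every one is W ⇒ L
n=15: moves to 13(W), 9(W), 7(W); every one is W ⇒ L
n=16: can move to 14, which is L ⇒ W
n=17: can move to 15, which is L ⇒ W
n=18: moves to 16(W), 12(W), 10(W); every one is W ⇒ L
n=19: moves to 17(W), 13(W), 11(W); every one is W ⇒ L
Reading off the rows marked L gives the requested list; there are 8 such values of n.

0, 1, 4, 5, 14, 15, 18, 19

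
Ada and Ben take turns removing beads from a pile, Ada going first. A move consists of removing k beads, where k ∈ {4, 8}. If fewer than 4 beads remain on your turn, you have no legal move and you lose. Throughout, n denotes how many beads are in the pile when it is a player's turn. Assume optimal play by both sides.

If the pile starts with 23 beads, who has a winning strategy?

Ada wins.

Classify positions by backward induction: terminal positions (no move available) are L. From any other position, the mover wins iff some move reaches an L.
n=0: no move → L
n=1: no move → L
n=2: no move → L
n=3: no move → L
n=4: can move to 0, which is L ⇒ W
n=5: can move to 1, which is L ⇒ W
n=6: can move to 2, which is L ⇒ W
n=7: can move to 3, which is L ⇒ W
n=8: can move to 0, which is L ⇒ W
n=9: can move to 1, which is L ⇒ W
n=10: can move to 2, which is L ⇒ W
n=11: can move to 3, which is L ⇒ W
n=12: moves to 8(W), 4(W); every one is W ⇒ L
n=13: moves to 9(W), 5(W); every one is W ⇒ L
n=14: moves to 10(W), 6(W); every one is W ⇒ L
n=15: moves to 11(W), 7(W); every one is W ⇒ L
n=16: can move to 12, which is L ⇒ W
n=17: can move to 13, which is L ⇒ W
n=18: can move to 14, which is L ⇒ W
n=19: can move to 15, which is L ⇒ W
n=20: can move to 12, which is L ⇒ W
n=21: can move to 13, which is L ⇒ W
n=22: can move to 14, which is L ⇒ W
n=23: can move to 15, which is L ⇒ W
From 23 Ada can remove 8, leaving 15, reaching an L position.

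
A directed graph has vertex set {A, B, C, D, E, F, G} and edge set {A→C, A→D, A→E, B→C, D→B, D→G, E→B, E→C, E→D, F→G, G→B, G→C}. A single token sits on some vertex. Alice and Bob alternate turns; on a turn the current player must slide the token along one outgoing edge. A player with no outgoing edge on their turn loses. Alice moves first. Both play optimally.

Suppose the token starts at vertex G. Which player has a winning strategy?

Alice wins.

Label each position W (a win for the player to move) or L (a loss). A position with no legal move is L; any other position is W exactly when some move reaches an L, and L when every move reaches a W.
Every edge goes from a vertex to one that appears earlier in the order C, B, G, D, E, F, A, so processing vertices in that order labels each vertex after all of its successors.
C: no outgoing edge → L
B: W (go to C, an L position)
G: W (go to C, an L position)
D: L (options G(W), B(W) are all W)
E: W (go to D, an L position)
F: L (sole option G(W) is W)
A: W (go to D, an L position)
The starting position G is W: Alice should move to C, handing over an L position.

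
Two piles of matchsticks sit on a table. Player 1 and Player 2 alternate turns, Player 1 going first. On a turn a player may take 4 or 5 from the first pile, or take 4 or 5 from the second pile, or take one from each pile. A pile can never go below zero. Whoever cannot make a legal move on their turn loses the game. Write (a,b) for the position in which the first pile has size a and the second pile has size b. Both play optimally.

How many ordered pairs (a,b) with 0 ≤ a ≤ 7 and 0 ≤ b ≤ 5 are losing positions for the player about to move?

17

Build the W/L table. Terminal = L. A non-terminal position is W if it has a move to some L; otherwise it is L.
Every move lowers a or b (never raises either), so fill the grid row by row in increasing a, and left to right within a row: each cell's successors are then already labelled.
      b=0  b=1  b=2  b=3  b=4  b=5
a=0:    L    L    L    L    W    W
a=1:    L    W    W    W    W    W
a=2:    L    W    L    L    W    W
a=3:    L    W    L    W    W    W
a=4:    W    W    W    W    L    L
a=5:    W    W    W    W    L    W
a=6:    W    L    W    W    L    W
a=7:    W    L    W    W    L    W
Cells with no legal move (terminal, hence L): (0,0), (0,1), (0,2), (0,3), (1,0), (2,0), (3,0).
The remaining L cells, each justified by listing all of its moves:
(2,2): L (sole option (1,1)(W) is W)
(2,3): L (sole option (1,2)(W) is W)
(3,2): L (sole option (2,1)(W) is W)
(4,4): L (options (0,4)(W), (4,0)(W), (3,3)(W) are all W)
(4,5): L (options (0,5)(W), (4,1)(W), (4,0)(W), (3,4)(W) are all W)
(5,4): L (options (1,4)(W), (0,4)(W), (5,0)(W), (4,3)(W) are all W)
(6,1): L (options (2,1)(W), (1,1)(W), (5,0)(W) are all W)
(6,4): L (options (2,4)(W), (1,4)(W), (6,0)(W), (5,3)(W) are all W)
(7,1): L (options (3,1)(W), (2,1)(W), (6,0)(W) are all W)
(7,4): L (options (3,4)(W), (2,4)(W), (7,0)(W), (6,3)(W) are all W)
Every other cell has at least one move into one of the L cells above, so it is W.
L cells per row: a=0: 4, a=1: 1, a=2: 3, a=3: 2, a=4: 2, a=5: 1, a=6: 2, a=7: 2; total 17.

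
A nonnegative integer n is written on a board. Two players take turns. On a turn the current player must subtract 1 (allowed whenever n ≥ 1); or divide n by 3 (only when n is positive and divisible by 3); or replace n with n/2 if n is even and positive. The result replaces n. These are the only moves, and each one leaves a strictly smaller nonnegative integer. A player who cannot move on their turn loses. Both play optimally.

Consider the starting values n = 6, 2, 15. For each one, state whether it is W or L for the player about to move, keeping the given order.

Work bottom-up. With no move the player to move loses. Otherwise the position is W if at least one move leads to an L position for the opponent, and L if every move leads to a W.
n=0: no move → L
n=1: →0(L), so W
n=2: →1(W) only, which is W, so L
n=3: →2(L), so W
n=4: →2(L), so W
n=5: →4(W) only, which is W, so L
n=6: →2(L), so W
n=7: →6(W) only, which is W, so L
n=8: →7(L), so W
n=9: →3(W), 8(W) — all W, so L
n=10: →5(L), so W
n=11: →10(W) only, which is W, so L
n=12: →11(L), so W
n=13: →12(W) only, which is W, so L
n=14: →7(L), so W
n=15: →5(L), so W

6: W, 2: L, 15: W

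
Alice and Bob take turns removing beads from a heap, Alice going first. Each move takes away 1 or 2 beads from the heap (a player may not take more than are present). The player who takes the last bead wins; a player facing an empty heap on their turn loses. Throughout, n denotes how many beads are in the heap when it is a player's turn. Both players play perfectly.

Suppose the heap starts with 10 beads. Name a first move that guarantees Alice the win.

Remove 1, leaving 9.

Use the standard recursion: the mover loses at a terminal position; elsewhere, the mover wins exactly when some move hands the opponent an L position.
n=0: no move → L
n=1: can move to 0, which is L ⇒ W
n=2: can move to 0, which is L ⇒ W
n=3: moves to 2(W), 1(W); every one is W ⇒ L
n=4: can move to 3, which is L ⇒ W
n=5: can move to 3, which is L ⇒ W
n=6: moves to 5(W), 4(W); every one is W ⇒ L
n=7: can move to 6, which is L ⇒ W
n=8: can move to 6, which is L ⇒ W
n=9: moves to 8(W), 7(W); every one is W ⇒ L
n=10: can move to 9, which is L ⇒ W
From 10, the L positions reachable in one move are: 9.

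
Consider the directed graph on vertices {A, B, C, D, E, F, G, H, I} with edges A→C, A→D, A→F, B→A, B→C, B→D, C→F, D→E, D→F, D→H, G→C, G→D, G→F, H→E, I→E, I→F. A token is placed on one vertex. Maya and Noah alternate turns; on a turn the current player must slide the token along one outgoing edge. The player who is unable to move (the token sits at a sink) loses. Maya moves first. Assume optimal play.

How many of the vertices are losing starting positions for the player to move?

Work bottom-up. With no move the player to move loses. Otherwise the position is W if at least one move leads to an L position for the opponent, and L if every move leads to a W.
Every edge goes from a vertex to one that appears earlier in the order F, E, H, D, C, G, A, B, I, so processing vertices in that order labels each vertex after all of its successors.
F: no outgoing edge → L
E: no outgoing edge → L
H: W (go to E, an L position)
D: W (go to E, an L position)
C: W (go to F, an L position)
G: W (go to F, an L position)
A: W (go to F, an L position)
B: L (options A(W), C(W), D(W) are all W)
I: W (go to E, an L position)
The L vertices are B, E, F; that is 3 in all.

3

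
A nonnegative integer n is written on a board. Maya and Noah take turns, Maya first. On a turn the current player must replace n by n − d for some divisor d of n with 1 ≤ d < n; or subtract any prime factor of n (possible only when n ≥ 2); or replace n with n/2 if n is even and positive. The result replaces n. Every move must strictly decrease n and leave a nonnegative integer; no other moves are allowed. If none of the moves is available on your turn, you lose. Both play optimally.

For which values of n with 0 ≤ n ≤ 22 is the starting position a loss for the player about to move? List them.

0, 1, 4, 9, 14, 20

Classify positions by backward induction: terminal positions (no move available) are L. From any other position, the mover wins iff some move reaches an L.
n=0: no move → L
n=1: no move → L
n=2: can move to 0, which is L ⇒ W
n=3: can move to 0, which is L ⇒ W
n=4: moves to 2(W), 3(W); every one is W ⇒ L
n=5: can move to 0, which is L ⇒ W
n=6: can move to 4, which is L ⇒ W
n=7: can move to 0, which is L ⇒ W
n=8: can move to 4, which is L ⇒ W
n=9: moves to 6(W), 8(W); every one is W ⇒ L
n=10: can move to 9, which is L ⇒ W
n=11: can move to 0, which is L ⇒ W
n=12: can move to 9, which is L ⇒ W
n=13: can move to 0, which is L ⇒ W
n=14: moves to 7(W), 12(W), 13(W); every one is W ⇒ L
n=15: can move to 14, which is L ⇒ W
n=16: can move to 14, which is L ⇒ W
n=17: can move to 0, which is L ⇒ W
n=18: can move to 9, which is L ⇒ W
n=19: can move to 0, which is L ⇒ W
n=20: moves to 10(W), 15(W), 16(W), 18(W), 19(W); every one is W ⇒ L
n=21: can move to 14, which is L ⇒ W
n=22: can move to 20, which is L ⇒ W
Reading off the rows marked L gives the requested list; there are 6 such values of n.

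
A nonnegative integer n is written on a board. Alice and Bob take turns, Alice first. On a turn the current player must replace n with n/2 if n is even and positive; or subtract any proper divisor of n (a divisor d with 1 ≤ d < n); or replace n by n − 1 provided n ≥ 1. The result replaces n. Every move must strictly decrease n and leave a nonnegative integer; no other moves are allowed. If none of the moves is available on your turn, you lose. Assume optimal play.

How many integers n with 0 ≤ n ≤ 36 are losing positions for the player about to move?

18

Compute win/loss labels from the base case upward. A position with no move is L. Any other position is W if it can reach an L in one move, else L.
n=0: no move → L
n=1: reaches L-position 0 → W
n=2: only reaches 1(W), which is W → L
n=3: reaches L-position 2 → W
n=4: reaches L-position 2 → W
n=5: only reaches 4(W), which is W → L
n=6: reaches L-position 5 → W
n=7: only reaches 6(W), which is W → L
n=8: reaches L-position 7 → W
n=9: only reaches 6(W), 8(W), all W → L
n=10: reaches L-position 5 → W
n=11: only reaches 10(W), which is W → L
n=12: reaches L-position 9 → W
n=13: only reaches 12(W), which is W → L
n=14: reaches L-position 7 → W
n=15: only reaches 10(W), 12(W), 14(W), all W → L
n=16: reaches L-position 15 → W
n=17: only reaches 16(W), which is W → L
n=18: reaches L-position 9 → W
n=19: only reaches 18(W), which is W → L
n=20: reaches L-position 15 → W
n=21: only reaches 14(W), 18(W), 20(W), all W → L
n=22: reaches L-position 11 → W
n=23: only reaches 22(W), which is W → L
n=24: reaches L-position 21 → W
n=25: only reaches 20(W), 24(W), all W → L
n=26: reaches L-position 13 → W
n=27: only reaches 18(W), 24(W), 26(W), all W → L
n=28: reaches L-position 21 → W
n=29: only reaches 28(W), which is W → L
n=30: reaches L-position 15 → W
n=31: only reaches 30(W), which is W → L
n=32: reaches L-position 31 → W
n=33: only reaches 22(W), 30(W), 32(W), all W → L
n=34: reaches L-position 17 → W
n=35: only reaches 28(W), 30(W), 34(W), all W → L
n=36: reaches L-position 27 → W
L entries with 0 ≤ n ≤ 36: n = 0, 2, 5, 7, 9, 11, 13, 15, 17, 19, 21, 23, 25, 27, 29, 31, 33, 35; that makes 18.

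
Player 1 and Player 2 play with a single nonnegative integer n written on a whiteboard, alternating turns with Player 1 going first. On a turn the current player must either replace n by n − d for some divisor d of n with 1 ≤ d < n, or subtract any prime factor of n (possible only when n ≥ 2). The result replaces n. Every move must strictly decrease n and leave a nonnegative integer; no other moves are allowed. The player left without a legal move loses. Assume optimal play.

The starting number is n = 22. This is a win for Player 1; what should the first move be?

Move to 20.

Label each position W (a win for the player to move) or L (a loss). A position with no legal move is L; any other position is W exactly when some move reaches an L, and L when every move reaches a W.
n=0: no move → L
n=1: no move → L
n=2: W (go to 0, an L position)
n=3: W (go to 0, an L position)
n=4: L (options 2(W), 3(W) are all W)
n=5: W (go to 0, an L position)
n=6: W (go to 4, an L position)
n=7: W (go to 0, an L position)
n=8: W (go to 4, an L position)
n=9: L (options 6(W), 8(W) are all W)
n=10: W (go to 9, an L position)
n=11: W (go to 0, an L position)
n=12: W (go to 9, an L position)
n=13: W (go to 0, an L position)
n=14: L (options 7(W), 12(W), 13(W) are all W)
n=15: W (go to 14, an L position)
n=16: W (go to 14, an L position)
n=17: W (go to 0, an L position)
n=18: W (go to 9, an L position)
n=19: W (go to 0, an L position)
n=20: L (options 10(W), 15(W), 16(W), 18(W), 19(W) are all W)
n=21: W (go to 14, an L position)
n=22: W (go to 20, an L position)
From 22, the L positions reachable in one move are: 20.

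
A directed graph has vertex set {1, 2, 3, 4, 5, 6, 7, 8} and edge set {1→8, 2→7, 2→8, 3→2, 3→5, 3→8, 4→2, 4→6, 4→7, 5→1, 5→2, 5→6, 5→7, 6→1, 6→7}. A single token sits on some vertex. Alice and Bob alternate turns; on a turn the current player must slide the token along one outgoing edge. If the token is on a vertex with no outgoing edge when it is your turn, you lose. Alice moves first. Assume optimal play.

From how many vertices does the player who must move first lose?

2

Work bottom-up. With no move the player to move loses. Otherwise the position is W if at least one move leads to an L position for the opponent, and L if every move leads to a W.
Every edge goes from a vertex to one that appears earlier in the order 8, 7, 1, 6, 2, 5, 4, 3, so processing vertices in that order labels each vertex after all of its successors.
8: no outgoing edge → L
7: no outgoing edge → L
1: W (go to 8, an L position)
6: W (go to 7, an L position)
2: W (go to 7, an L position)
5: W (go to 7, an L position)
4: W (go to 7, an L position)
3: W (go to 8, an L position)
The L vertices are 7, 8; that is 2 in all.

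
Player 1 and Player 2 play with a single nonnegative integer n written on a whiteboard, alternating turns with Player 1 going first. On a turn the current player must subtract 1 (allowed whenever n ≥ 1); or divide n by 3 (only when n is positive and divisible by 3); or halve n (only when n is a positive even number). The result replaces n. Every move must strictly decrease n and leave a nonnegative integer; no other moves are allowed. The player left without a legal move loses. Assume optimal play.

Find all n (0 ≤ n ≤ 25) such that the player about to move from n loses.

0, 2, 5, 7, 9, 11, 13, 16, 19, 23, 25

Label each position W (a win for the player to move) or L (a loss). A position with no legal move is L; any other position is W exactly when some move reaches an L, and L when every move reaches a W.
n=0: no move → L
n=1: can move to 0, which is L ⇒ W
n=2: the only move is to 1(W), a W ⇒ L
n=3: can move to 2, which is L ⇒ W
n=4: can move to 2, which is L ⇒ W
n=5: the only move is to 4(W), a W ⇒ L
n=6: can move to 2, which is L ⇒ W
n=7: the only move is to 6(W), a W ⇒ L
n=8: can move to 7, which is L ⇒ W
n=9: moves to 3(W), 8(W); every one is W ⇒ L
n=10: can move to 5, which is L ⇒ W
n=11: the only move is to 10(W), a W ⇒ L
n=12: can move to 11, which is L ⇒ W
n=13: the only move is to 12(W), a W ⇒ L
n=14: can move to 7, which is L ⇒ W
n=15: can move to 5, which is L ⇒ W
n=16: moves to 8(W), 15(W); every one is W ⇒ L
n=17: can move to 16, which is L ⇒ W
n=18: can move to 9, which is L ⇒ W
n=19: the only move is to 18(W), a W ⇒ L
n=20: can move to 19, which is L ⇒ W
n=21: can move to 7, which is L ⇒ W
n=22: can move to 11, which is L ⇒ W
n=23: the only move is to 22(W), a W ⇒ L
n=24: can move to 23, which is L ⇒ W
n=25: the only move is to 24(W), a W ⇒ L
The losing starting values of n are exactly the entries labelled L in this table (11 of them).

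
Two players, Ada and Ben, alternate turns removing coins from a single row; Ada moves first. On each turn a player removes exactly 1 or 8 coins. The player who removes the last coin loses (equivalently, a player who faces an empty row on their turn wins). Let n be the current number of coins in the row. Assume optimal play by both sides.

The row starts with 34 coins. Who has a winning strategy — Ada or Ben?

Ben wins.

Compute win/loss labels from the base case upward. A position with no move is W. Any other position is W if it can reach an L in one move, else L.
n=0: no move; the opponent has just taken the last coin and therefore loses → W
n=1: only reaches 0(W), which is W → L
n=2: reaches L-position 1 → W
n=3: only reaches 2(W), which is W → L
n=4: reaches L-position 3 → W
n=5: only reaches 4(W), which is W → L
n=6: reaches L-position 5 → W
n=7: only reaches 6(W), which is W → L
n=8: reaches L-position 7 → W
n=9: reaches L-position 1 → W
n=10: only reaches 9(W), 2(W), all W → L
n=11: reaches L-position 10 → W
n=12: only reaches 11(W), 4(W), all W → L
n=13: reaches L-position 12 → W
n=14: only reaches 13(W), 6(W), all W → L
n=15: reaches L-position 14 → W
n=16: only reaches 15(W), 8(W), all W → L
n=17: reaches L-position 16 → W
n=18: reaches L-position 10 → W
n=19: only reaches 18(W), 11(W), all W → L
n=20: reaches L-position 19 → W
n=21: only reaches 20(W), 13(W), all W → L
n=22: reaches L-position 21 → W
n=23: only reaches 22(W), 15(W), all W → L
n=24: reaches L-position 23 → W
n=25: only reaches 24(W), 17(W), all W → L
n=26: reaches L-position 25 → W
n=27: reaches L-position 19 → W
n=28: only reaches 27(W), 20(W), all W → L
n=29: reaches L-position 28 → W
n=30: only reaches 29(W), 22(W), all W → L
n=31: reaches L-position 30 → W
n=32: only reaches 31(W), 24(W), all W → L
n=33: reaches L-position 32 → W
n=34: only reaches 33(W), 26(W), all W → L
The starting position 34 is L: whatever Ada does, the opponent receives a W position.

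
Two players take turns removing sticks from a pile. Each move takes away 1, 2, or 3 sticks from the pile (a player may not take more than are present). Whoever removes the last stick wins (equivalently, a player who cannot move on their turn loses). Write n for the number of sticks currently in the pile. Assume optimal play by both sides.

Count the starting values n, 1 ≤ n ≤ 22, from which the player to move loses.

Build the W/L table. Terminal = L. A non-terminal position is W if it has a move to some L; otherwise it is L.
n=0: no move → L
n=1: reaches L-position 0 → W
n=2: reaches L-position 0 → W
n=3: reaches L-position 0 → W
n=4: only reaches 3(W), 2(W), 1(W), all W → L
n=5: reaches L-position 4 → W
n=6: reaches L-position 4 → W
n=7: reaches L-position 4 → W
n=8: only reaches 7(W), 6(W), 5(W), all W → L
n=9: reaches L-position 8 → W
n=10: reaches L-position 8 → W
n=11: reaches L-position 8 → W
n=12: only reaches 11(W), 10(W), 9(W), all W → L
n=13: reaches L-position 12 → W
n=14: reaches L-position 12 → W
n=15: reaches L-position 12 → W
n=16: only reaches 15(W), 14(W), 13(W), all W → L
n=17: reaches L-position 16 → W
n=18: reaches L-position 16 → W
n=19: reaches L-position 16 → W
n=20: only reaches 19(W), 18(W), 17(W), all W → L
n=21: reaches L-position 20 → W
n=22: reaches L-position 20 → W
L entries with 1 ≤ n ≤ 22 (n=0 is outside the asked range and is not counted): n = 4, 8, 12, 16, 20; that makes 5.

5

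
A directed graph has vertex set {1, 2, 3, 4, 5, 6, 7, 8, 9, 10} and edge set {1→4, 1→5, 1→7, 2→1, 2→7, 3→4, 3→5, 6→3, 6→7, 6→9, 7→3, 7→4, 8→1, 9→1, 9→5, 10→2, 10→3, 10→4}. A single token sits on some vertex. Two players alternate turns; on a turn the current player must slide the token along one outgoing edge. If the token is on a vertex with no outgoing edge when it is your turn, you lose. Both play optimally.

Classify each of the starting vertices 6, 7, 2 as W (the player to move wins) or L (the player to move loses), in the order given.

Classify positions by backward induction: terminal positions (no move available) are L. From any other position, the mover wins iff some move reaches an L.
Every edge goes from a vertex to one that appears earlier in the order 5, 4, 3, 7, 1, 8, 9, 2, 10, 6, so processing vertices in that order labels each vertex after all of its successors.
5: no outgoing edge → L
4: no outgoing edge → L
3: reaches L-position 4 → W
7: reaches L-position 4 → W
1: reaches L-position 4 → W
8: only reaches 1(W), which is W → L
9: reaches L-position 5 → W
2: only reaches 1(W), 7(W), all W → L
10: reaches L-position 2 → W
6: only reaches 9(W), 7(W), 3(W), all W → L

6: L, 7: W, 2: L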